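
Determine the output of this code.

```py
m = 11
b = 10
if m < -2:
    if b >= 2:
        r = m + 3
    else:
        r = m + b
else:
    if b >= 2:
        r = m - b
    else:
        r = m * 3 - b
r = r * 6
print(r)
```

m=11, b=10
m < -2 is False; b >= 2 is True
→ r = m - b = 1
r = 1*6 = 6

6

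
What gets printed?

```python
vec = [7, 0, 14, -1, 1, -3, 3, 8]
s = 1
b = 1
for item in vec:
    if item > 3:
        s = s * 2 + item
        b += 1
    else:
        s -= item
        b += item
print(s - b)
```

68

item=7: >3, s = 1*2+7 = 9; b=2
item=0: not >3, s = 9-0 = 9; b=2
item=14: >3, s = 9*2+14 = 32; b=3
item=-1: not >3, s = 32-(-1) = 33; b=2
item=1: not >3, s = 33-1 = 32; b=3
item=-3: not >3, s = 32-(-3) = 35; b=0
item=3: not >3, s = 35-3 = 32; b=3
item=8: >3, s = 32*2+8 = 72; b=4
s-b = 72-4 = 68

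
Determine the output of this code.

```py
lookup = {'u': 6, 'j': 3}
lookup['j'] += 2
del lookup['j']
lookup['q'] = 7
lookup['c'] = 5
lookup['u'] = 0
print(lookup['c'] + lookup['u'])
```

5

lookup['j'] = 3+2 = 5 → {'u': 6, 'j': 5}
del 'j' → {'u': 6}
lookup['q'] = 7 → {'u': 6, 'q': 7}
lookup['c'] = 5 → {'u': 6, 'q': 7, 'c': 5}
lookup['u'] = 0 → {'u': 0, 'q': 7, 'c': 5}
lookup['c']+lookup['u'] = 5+0 = 5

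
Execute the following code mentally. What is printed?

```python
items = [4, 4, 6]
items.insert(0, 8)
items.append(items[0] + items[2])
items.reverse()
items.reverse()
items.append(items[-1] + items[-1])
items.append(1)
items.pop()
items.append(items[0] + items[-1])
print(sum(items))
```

insert 8 at 0 → [8, 4, 4, 6]
append items[0]+items[2] = 8+4 = 12 → [8, 4, 4, 6, 12]
reverse → [12, 6, 4, 4, 8]
reverse → [8, 4, 4, 6, 12]
append items[-1]+items[-1] = 12+12 = 24 → [8, 4, 4, 6, 12, 24]
append 1 → [8, 4, 4, 6, 12, 24, 1]
pop() removes 1 → [8, 4, 4, 6, 12, 24]
append items[0]+items[-1] = 8+24 = 32 → [8, 4, 4, 6, 12, 24, 32]
sum = 90

90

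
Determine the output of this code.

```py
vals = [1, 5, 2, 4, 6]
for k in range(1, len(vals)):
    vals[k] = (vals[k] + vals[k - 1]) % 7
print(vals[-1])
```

4

k=1: vals[1] = (5+1)%7 = 6 → [1, 6, 2, 4, 6]
k=2: vals[2] = (2+6)%7 = 1 → [1, 6, 1, 4, 6]
k=3: vals[3] = (4+1)%7 = 5 → [1, 6, 1, 5, 6]
k=4: vals[4] = (6+5)%7 = 4 → [1, 6, 1, 5, 4]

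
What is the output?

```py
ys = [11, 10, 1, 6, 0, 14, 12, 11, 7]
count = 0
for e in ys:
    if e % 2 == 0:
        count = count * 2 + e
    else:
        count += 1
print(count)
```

e=11: not even, count = 0+1 = 1
e=10: even, count = 1*2+10 = 12
e=1: not even, count = 12+1 = 13
e=6: even, count = 13*2+6 = 32
e=0: even, count = 32*2+0 = 64
e=14: even, count = 64*2+14 = 142
e=12: even, count = 142*2+12 = 296
e=11: not even, count = 296+1 = 297
e=7: not even, count = 297+1 = 298

298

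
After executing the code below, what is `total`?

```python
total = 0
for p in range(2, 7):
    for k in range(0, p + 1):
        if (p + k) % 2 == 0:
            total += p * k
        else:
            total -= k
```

p=2,k=0: even sum, total = 0+0 = 0
p=2,k=1: odd sum, total = 0-1 = -1
p=2,k=2: even sum, total = (-1)+4 = 3
p=3,k=0: odd sum, total = 3-0 = 3
p=3,k=1: even sum, total = 3+3 = 6
p=3,k=2: odd sum, total = 6-2 = 4
p=3,k=3: even sum, total = 4+9 = 13
p=4,k=0: even sum, total = 13+0 = 13
p=4,k=1: odd sum, total = 13-1 = 12
p=4,k=2: even sum, total = 12+8 = 20
p=4,k=3: odd sum, total = 20-3 = 17
p=4,k=4: even sum, total = 17+16 = 33
p=5,k=0: odd sum, total = 33-0 = 33
p=5,k=1: even sum, total = 33+5 = 38
p=5,k=2: odd sum, total = 38-2 = 36
p=5,k=3: even sum, total = 36+15 = 51
p=5,k=4: odd sum, total = 51-4 = 47
p=5,k=5: even sum, total = 47+25 = 72
p=6,k=0: even sum, total = 72+0 = 72
p=6,k=1: odd sum, total = 72-1 = 71
p=6,k=2: even sum, total = 71+12 = 83
p=6,k=3: odd sum, total = 83-3 = 80
p=6,k=4: even sum, total = 80+24 = 104
p=6,k=5: odd sum, total = 104-5 = 99
p=6,k=6: even sum, total = 99+36 = 135

135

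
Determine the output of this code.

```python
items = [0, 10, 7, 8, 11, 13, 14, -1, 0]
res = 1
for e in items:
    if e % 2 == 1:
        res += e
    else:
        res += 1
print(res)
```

36

e=0: not odd, res = 1+1 = 2
e=10: not odd, res = 2+1 = 3
e=7: odd, res = 3+7 = 10
e=8: not odd, res = 10+1 = 11
e=11: odd, res = 11+11 = 22
e=13: odd, res = 22+13 = 35
e=14: not odd, res = 35+1 = 36
e=-1: odd, res = 36+(-1) = 35
e=0: not odd, res = 35+1 = 36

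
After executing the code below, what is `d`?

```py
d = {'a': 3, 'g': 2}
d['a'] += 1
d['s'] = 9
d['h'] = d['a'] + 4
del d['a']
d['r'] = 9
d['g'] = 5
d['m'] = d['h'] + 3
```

d['a'] = 3+1 = 4 → {'a': 4, 'g': 2}
d['s'] = 9 → {'a': 4, 'g': 2, 's': 9}
d['h'] = d['a']+4 = 8 → {'a': 4, 'g': 2, 's': 9, 'h': 8}
del 'a' → {'g': 2, 's': 9, 'h': 8}
d['r'] = 9 → {'g': 2, 's': 9, 'h': 8, 'r': 9}
d['g'] = 5 → {'g': 5, 's': 9, 'h': 8, 'r': 9}
d['m'] = d['h']+3 = 11 → {'g': 5, 's': 9, 'h': 8, 'r': 9, 'm': 11}

{'g': 5, 's': 9, 'h': 8, 'r': 9, 'm': 11}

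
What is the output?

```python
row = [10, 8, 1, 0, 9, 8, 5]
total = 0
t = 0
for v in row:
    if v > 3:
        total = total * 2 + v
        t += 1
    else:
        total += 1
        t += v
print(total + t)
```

v=10: >3, total = 0*2+10 = 10; t=1
v=8: >3, total = 10*2+8 = 28; t=2
v=1: not >3, total = 28+1 = 29; t=3
v=0: not >3, total = 29+1 = 30; t=3
v=9: >3, total = 30*2+9 = 69; t=4
v=8: >3, total = 69*2+8 = 146; t=5
v=5: >3, total = 146*2+5 = 297; t=6
total+t = 297+6 = 303

303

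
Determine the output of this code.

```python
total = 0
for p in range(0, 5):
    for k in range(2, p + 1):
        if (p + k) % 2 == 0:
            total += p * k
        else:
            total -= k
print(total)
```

32

p=2,k=2: even sum, total = 0+4 = 4
p=3,k=2: odd sum, total = 4-2 = 2
p=3,k=3: even sum, total = 2+9 = 11
p=4,k=2: even sum, total = 11+8 = 19
p=4,k=3: odd sum, total = 19-3 = 16
p=4,k=4: even sum, total = 16+16 = 32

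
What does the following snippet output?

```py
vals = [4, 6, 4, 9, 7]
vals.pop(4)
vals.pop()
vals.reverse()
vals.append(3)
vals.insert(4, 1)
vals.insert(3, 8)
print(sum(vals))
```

26

pop(4) removes 7 → [4, 6, 4, 9]
pop() removes 9 → [4, 6, 4]
reverse → [4, 6, 4]
append 3 → [4, 6, 4, 3]
insert 1 at 4 → [4, 6, 4, 3, 1]
insert 8 at 3 → [4, 6, 4, 8, 3, 1]
sum = 26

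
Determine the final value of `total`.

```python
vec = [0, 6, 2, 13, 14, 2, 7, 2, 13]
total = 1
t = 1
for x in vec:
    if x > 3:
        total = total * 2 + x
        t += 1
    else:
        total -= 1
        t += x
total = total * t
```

3132

x=0: not >3, total = 1-1 = 0; t=1
x=6: >3, total = 0*2+6 = 6; t=2
x=2: not >3, total = 6-1 = 5; t=4
x=13: >3, total = 5*2+13 = 23; t=5
x=14: >3, total = 23*2+14 = 60; t=6
x=2: not >3, total = 60-1 = 59; t=8
x=7: >3, total = 59*2+7 = 125; t=9
x=2: not >3, total = 125-1 = 124; t=11
x=13: >3, total = 124*2+13 = 261; t=12
total*t = 261*12 = 3132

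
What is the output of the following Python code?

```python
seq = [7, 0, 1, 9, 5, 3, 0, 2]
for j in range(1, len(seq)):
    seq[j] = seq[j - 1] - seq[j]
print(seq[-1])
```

j=1: seq[1] = 7-0 = 7 → [7, 7, 1, 9, 5, 3, 0, 2]
j=2: seq[2] = 7-1 = 6 → [7, 7, 6, 9, 5, 3, 0, 2]
j=3: seq[3] = 6-9 = -3 → [7, 7, 6, -3, 5, 3, 0, 2]
j=4: seq[4] = (-3)-5 = -8 → [7, 7, 6, -3, -8, 3, 0, 2]
j=5: seq[5] = (-8)-3 = -11 → [7, 7, 6, -3, -8, -11, 0, 2]
j=6: seq[6] = (-11)-0 = -11 → [7, 7, 6, -3, -8, -11, -11, 2]
j=7: seq[7] = (-11)-2 = -13 → [7, 7, 6, -3, -8, -11, -11, -13]

-13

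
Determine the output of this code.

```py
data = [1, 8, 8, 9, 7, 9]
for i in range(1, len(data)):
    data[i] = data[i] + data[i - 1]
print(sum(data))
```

i=1: data[1] = 8+1 = 9 → [1, 9, 8, 9, 7, 9]
i=2: data[2] = 8+9 = 17 → [1, 9, 17, 9, 7, 9]
i=3: data[3] = 9+17 = 26 → [1, 9, 17, 26, 7, 9]
i=4: data[4] = 7+26 = 33 → [1, 9, 17, 26, 33, 9]
i=5: data[5] = 9+33 = 42 → [1, 9, 17, 26, 33, 42]
sum = 128

128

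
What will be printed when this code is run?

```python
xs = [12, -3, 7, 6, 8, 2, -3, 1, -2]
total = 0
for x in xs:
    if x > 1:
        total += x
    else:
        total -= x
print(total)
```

x=12: >1, total = 0+12 = 12
x=-3: not >1, total = 12-(-3) = 15
x=7: >1, total = 15+7 = 22
x=6: >1, total = 22+6 = 28
x=8: >1, total = 28+8 = 36
x=2: >1, total = 36+2 = 38
x=-3: not >1, total = 38-(-3) = 41
x=1: not >1, total = 41-1 = 40
x=-2: not >1, total = 40-(-2) = 42

42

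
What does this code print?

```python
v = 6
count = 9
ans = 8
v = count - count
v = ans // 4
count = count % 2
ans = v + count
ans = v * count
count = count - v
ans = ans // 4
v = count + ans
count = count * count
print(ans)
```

v = 9-9 = 0
v = 8//4 = 2
count = 9%2 = 1
ans = 2+1 = 3
ans = 2*1 = 2
count = 1-2 = -1
ans = 2//4 = 0
v = (-1)+0 = -1
count = (-1)*(-1) = 1

0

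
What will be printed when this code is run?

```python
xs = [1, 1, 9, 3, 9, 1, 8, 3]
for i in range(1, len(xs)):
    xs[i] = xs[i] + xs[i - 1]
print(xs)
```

[1, 2, 11, 14, 23, 24, 32, 35]

i=1: xs[1] = 1+1 = 2 → [1, 2, 9, 3, 9, 1, 8, 3]
i=2: xs[2] = 9+2 = 11 → [1, 2, 11, 3, 9, 1, 8, 3]
i=3: xs[3] = 3+11 = 14 → [1, 2, 11, 14, 9, 1, 8, 3]
i=4: xs[4] = 9+14 = 23 → [1, 2, 11, 14, 23, 1, 8, 3]
i=5: xs[5] = 1+23 = 24 → [1, 2, 11, 14, 23, 24, 8, 3]
i=6: xs[6] = 8+24 = 32 → [1, 2, 11, 14, 23, 24, 32, 3]
i=7: xs[7] = 3+32 = 35 → [1, 2, 11, 14, 23, 24, 32, 35]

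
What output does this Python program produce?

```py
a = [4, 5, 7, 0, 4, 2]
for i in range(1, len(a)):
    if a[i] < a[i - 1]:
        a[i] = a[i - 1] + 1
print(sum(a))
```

i=1: 5>=4, unchanged → [4, 5, 7, 0, 4, 2]
i=2: 7>=5, unchanged → [4, 5, 7, 0, 4, 2]
i=3: 0<7, a[3] = 7+1 = 8 → [4, 5, 7, 8, 4, 2]
i=4: 4<8, a[4] = 8+1 = 9 → [4, 5, 7, 8, 9, 2]
i=5: 2<9, a[5] = 9+1 = 10 → [4, 5, 7, 8, 9, 10]
sum = 43

43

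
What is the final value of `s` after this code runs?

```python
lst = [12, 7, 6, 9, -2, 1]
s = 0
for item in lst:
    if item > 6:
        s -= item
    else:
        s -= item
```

-33

item=12: >6, s = 0-12 = -12
item=7: >6, s = (-12)-7 = -19
item=6: not >6, s = (-19)-6 = -25
item=9: >6, s = (-25)-9 = -34
item=-2: not >6, s = (-34)-(-2) = -32
item=1: not >6, s = (-32)-1 = -33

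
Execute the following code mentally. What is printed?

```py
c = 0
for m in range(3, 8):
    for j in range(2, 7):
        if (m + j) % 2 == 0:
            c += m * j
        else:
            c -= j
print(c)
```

m=3,j=2: odd sum, c = 0-2 = -2
m=3,j=3: even sum, c = (-2)+9 = 7
m=3,j=4: odd sum, c = 7-4 = 3
m=3,j=5: even sum, c = 3+15 = 18
m=3,j=6: odd sum, c = 18-6 = 12
m=4,j=2: even sum, c = 12+8 = 20
m=4,j=3: odd sum, c = 20-3 = 17
m=4,j=4: even sum, c = 17+16 = 33
m=4,j=5: odd sum, c = 33-5 = 28
m=4,j=6: even sum, c = 28+24 = 52
m=5,j=2: odd sum, c = 52-2 = 50
m=5,j=3: even sum, c = 50+15 = 65
m=5,j=4: odd sum, c = 65-4 = 61
m=5,j=5: even sum, c = 61+25 = 86
m=5,j=6: odd sum, c = 86-6 = 80
m=6,j=2: even sum, c = 80+12 = 92
m=6,j=3: odd sum, c = 92-3 = 89
m=6,j=4: even sum, c = 89+24 = 113
m=6,j=5: odd sum, c = 113-5 = 108
m=6,j=6: even sum, c = 108+36 = 144
m=7,j=2: odd sum, c = 144-2 = 142
m=7,j=3: even sum, c = 142+21 = 163
m=7,j=4: odd sum, c = 163-4 = 159
m=7,j=5: even sum, c = 159+35 = 194
m=7,j=6: odd sum, c = 194-6 = 188

188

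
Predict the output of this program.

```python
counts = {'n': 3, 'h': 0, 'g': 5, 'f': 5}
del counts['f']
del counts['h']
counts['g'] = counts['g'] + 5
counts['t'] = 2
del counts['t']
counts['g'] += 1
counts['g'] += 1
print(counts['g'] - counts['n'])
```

9

del 'f' → {'n': 3, 'h': 0, 'g': 5}
del 'h' → {'n': 3, 'g': 5}
counts['g'] = counts['g']+5 = 10 → {'n': 3, 'g': 10}
counts['t'] = 2 → {'n': 3, 'g': 10, 't': 2}
del 't' → {'n': 3, 'g': 10}
counts['g'] = 10+1 = 11 → {'n': 3, 'g': 11}
counts['g'] = 11+1 = 12 → {'n': 3, 'g': 12}
counts['g']-counts['n'] = 12-3 = 9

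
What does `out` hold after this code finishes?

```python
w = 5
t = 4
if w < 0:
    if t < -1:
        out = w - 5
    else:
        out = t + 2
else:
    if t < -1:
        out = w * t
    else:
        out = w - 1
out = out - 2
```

2

w=5, t=4
w < 0 is False; t < -1 is False
→ out = w - 1 = 4
out = 4-2 = 2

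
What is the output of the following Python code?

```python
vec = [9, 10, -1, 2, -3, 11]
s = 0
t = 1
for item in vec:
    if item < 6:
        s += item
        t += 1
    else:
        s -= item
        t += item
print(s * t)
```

item=9: not <6, s = 0-9 = -9; t=10
item=10: not <6, s = (-9)-10 = -19; t=20
item=-1: <6, s = (-19)+(-1) = -20; t=21
item=2: <6, s = (-20)+2 = -18; t=22
item=-3: <6, s = (-18)+(-3) = -21; t=23
item=11: not <6, s = (-21)-11 = -32; t=34
s*t = (-32)*34 = -1088

-1088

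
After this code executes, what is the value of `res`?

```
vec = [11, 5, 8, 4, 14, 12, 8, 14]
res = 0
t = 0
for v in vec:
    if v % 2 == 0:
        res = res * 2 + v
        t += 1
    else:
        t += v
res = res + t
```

v=11: not even; t=11
v=5: not even; t=16
v=8: even, res = 0*2+8 = 8; t=17
v=4: even, res = 8*2+4 = 20; t=18
v=14: even, res = 20*2+14 = 54; t=19
v=12: even, res = 54*2+12 = 120; t=20
v=8: even, res = 120*2+8 = 248; t=21
v=14: even, res = 248*2+14 = 510; t=22
res+t = 510+22 = 532

532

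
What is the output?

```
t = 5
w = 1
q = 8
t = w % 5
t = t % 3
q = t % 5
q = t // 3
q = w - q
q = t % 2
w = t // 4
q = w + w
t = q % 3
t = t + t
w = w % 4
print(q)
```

t = 1%5 = 1
t = 1%3 = 1
q = 1%5 = 1
q = 1//3 = 0
q = 1-0 = 1
q = 1%2 = 1
w = 1//4 = 0
q = 0+0 = 0
t = 0%3 = 0
t = 0+0 = 0
w = 0%4 = 0

0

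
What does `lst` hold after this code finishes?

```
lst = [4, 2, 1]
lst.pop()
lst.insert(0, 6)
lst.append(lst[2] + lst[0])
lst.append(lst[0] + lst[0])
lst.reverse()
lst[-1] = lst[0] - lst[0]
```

[12, 8, 2, 4, 0]

pop() removes 1 → [4, 2]
insert 6 at 0 → [6, 4, 2]
append lst[2]+lst[0] = 2+6 = 8 → [6, 4, 2, 8]
append lst[0]+lst[0] = 6+6 = 12 → [6, 4, 2, 8, 12]
reverse → [12, 8, 2, 4, 6]
lst[-1] = lst[0]-lst[0] = 12-12 = 0 → [12, 8, 2, 4, 0]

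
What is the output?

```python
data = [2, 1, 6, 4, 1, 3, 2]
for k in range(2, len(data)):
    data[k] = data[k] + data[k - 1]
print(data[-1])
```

k=2: data[2] = 6+1 = 7 → [2, 1, 7, 4, 1, 3, 2]
k=3: data[3] = 4+7 = 11 → [2, 1, 7, 11, 1, 3, 2]
k=4: data[4] = 1+11 = 12 → [2, 1, 7, 11, 12, 3, 2]
k=5: data[5] = 3+12 = 15 → [2, 1, 7, 11, 12, 15, 2]
k=6: data[6] = 2+15 = 17 → [2, 1, 7, 11, 12, 15, 17]

17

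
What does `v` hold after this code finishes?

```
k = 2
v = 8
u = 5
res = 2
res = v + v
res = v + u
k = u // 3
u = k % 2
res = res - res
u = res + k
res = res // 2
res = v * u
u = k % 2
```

8

res = 8+8 = 16
res = 8+5 = 13
k = 5//3 = 1
u = 1%2 = 1
res = 13-13 = 0
u = 0+1 = 1
res = 0//2 = 0
res = 8*1 = 8
u = 1%2 = 1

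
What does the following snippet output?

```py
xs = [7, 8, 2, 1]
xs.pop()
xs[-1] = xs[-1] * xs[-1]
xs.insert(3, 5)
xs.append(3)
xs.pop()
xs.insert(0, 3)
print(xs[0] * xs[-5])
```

pop() removes 1 → [7, 8, 2]
xs[-1] = xs[-1]*xs[-1] = 2*2 = 4 → [7, 8, 4]
insert 5 at 3 → [7, 8, 4, 5]
append 3 → [7, 8, 4, 5, 3]
pop() removes 3 → [7, 8, 4, 5]
insert 3 at 0 → [3, 7, 8, 4, 5]
xs[0]*xs[-5] = 3*3 = 9

9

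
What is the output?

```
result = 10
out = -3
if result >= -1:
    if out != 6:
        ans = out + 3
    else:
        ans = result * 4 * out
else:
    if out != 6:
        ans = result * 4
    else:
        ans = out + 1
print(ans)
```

result=10, out=-3
result >= -1 is True; out != 6 is True
→ ans = out + 3 = 0

0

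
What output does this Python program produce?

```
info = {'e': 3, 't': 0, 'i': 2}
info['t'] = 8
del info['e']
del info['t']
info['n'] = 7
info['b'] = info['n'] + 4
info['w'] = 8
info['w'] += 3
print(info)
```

info['t'] = 8 → {'e': 3, 't': 8, 'i': 2}
del 'e' → {'t': 8, 'i': 2}
del 't' → {'i': 2}
info['n'] = 7 → {'i': 2, 'n': 7}
info['b'] = info['n']+4 = 11 → {'i': 2, 'n': 7, 'b': 11}
info['w'] = 8 → {'i': 2, 'n': 7, 'b': 11, 'w': 8}
info['w'] = 8+3 = 11 → {'i': 2, 'n': 7, 'b': 11, 'w': 11}

{'i': 2, 'n': 7, 'b': 11, 'w': 11}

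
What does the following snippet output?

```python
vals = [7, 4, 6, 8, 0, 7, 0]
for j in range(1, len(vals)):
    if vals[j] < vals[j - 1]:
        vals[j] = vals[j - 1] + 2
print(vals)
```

j=1: 4<7, vals[1] = 7+2 = 9 → [7, 9, 6, 8, 0, 7, 0]
j=2: 6<9, vals[2] = 9+2 = 11 → [7, 9, 11, 8, 0, 7, 0]
j=3: 8<11, vals[3] = 11+2 = 13 → [7, 9, 11, 13, 0, 7, 0]
j=4: 0<13, vals[4] = 13+2 = 15 → [7, 9, 11, 13, 15, 7, 0]
j=5: 7<15, vals[5] = 15+2 = 17 → [7, 9, 11, 13, 15, 17, 0]
j=6: 0<17, vals[6] = 17+2 = 19 → [7, 9, 11, 13, 15, 17, 19]

[7, 9, 11, 13, 15, 17, 19]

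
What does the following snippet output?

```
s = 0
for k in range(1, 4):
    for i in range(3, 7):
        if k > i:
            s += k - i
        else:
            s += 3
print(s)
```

36

k=1,i=3: not 1>3, s = 0+3 = 3
k=1,i=4: not 1>4, s = 3+3 = 6
k=1,i=5: not 1>5, s = 6+3 = 9
k=1,i=6: not 1>6, s = 9+3 = 12
k=2,i=3: not 2>3, s = 12+3 = 15
k=2,i=4: not 2>4, s = 15+3 = 18
k=2,i=5: not 2>5, s = 18+3 = 21
k=2,i=6: not 2>6, s = 21+3 = 24
k=3,i=3: not 3>3, s = 24+3 = 27
k=3,i=4: not 3>4, s = 27+3 = 30
k=3,i=5: not 3>5, s = 30+3 = 33
k=3,i=6: not 3>6, s = 33+3 = 36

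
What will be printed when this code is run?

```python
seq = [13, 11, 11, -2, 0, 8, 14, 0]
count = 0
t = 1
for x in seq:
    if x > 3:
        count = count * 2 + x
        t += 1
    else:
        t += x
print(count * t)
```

1480

x=13: >3, count = 0*2+13 = 13; t=2
x=11: >3, count = 13*2+11 = 37; t=3
x=11: >3, count = 37*2+11 = 85; t=4
x=-2: not >3; t=2
x=0: not >3; t=2
x=8: >3, count = 85*2+8 = 178; t=3
x=14: >3, count = 178*2+14 = 370; t=4
x=0: not >3; t=4
count*t = 370*4 = 1480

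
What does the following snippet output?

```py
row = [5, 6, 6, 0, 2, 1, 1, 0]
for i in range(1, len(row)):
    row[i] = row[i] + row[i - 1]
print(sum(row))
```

131

i=1: row[1] = 6+5 = 11 → [5, 11, 6, 0, 2, 1, 1, 0]
i=2: row[2] = 6+11 = 17 → [5, 11, 17, 0, 2, 1, 1, 0]
i=3: row[3] = 0+17 = 17 → [5, 11, 17, 17, 2, 1, 1, 0]
i=4: row[4] = 2+17 = 19 → [5, 11, 17, 17, 19, 1, 1, 0]
i=5: row[5] = 1+19 = 20 → [5, 11, 17, 17, 19, 20, 1, 0]
i=6: row[6] = 1+20 = 21 → [5, 11, 17, 17, 19, 20, 21, 0]
i=7: row[7] = 0+21 = 21 → [5, 11, 17, 17, 19, 20, 21, 21]
sum = 131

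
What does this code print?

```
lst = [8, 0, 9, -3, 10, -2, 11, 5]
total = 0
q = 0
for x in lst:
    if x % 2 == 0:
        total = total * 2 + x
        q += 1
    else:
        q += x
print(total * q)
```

x=8: even, total = 0*2+8 = 8; q=1
x=0: even, total = 8*2+0 = 16; q=2
x=9: not even; q=11
x=-3: not even; q=8
x=10: even, total = 16*2+10 = 42; q=9
x=-2: even, total = 42*2+(-2) = 82; q=10
x=11: not even; q=21
x=5: not even; q=26
total*q = 82*26 = 2132

2132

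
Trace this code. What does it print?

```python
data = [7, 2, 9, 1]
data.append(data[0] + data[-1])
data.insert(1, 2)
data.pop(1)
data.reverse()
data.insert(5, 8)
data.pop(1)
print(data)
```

[8, 9, 2, 7, 8]

append data[0]+data[-1] = 7+1 = 8 → [7, 2, 9, 1, 8]
insert 2 at 1 → [7, 2, 2, 9, 1, 8]
pop(1) removes 2 → [7, 2, 9, 1, 8]
reverse → [8, 1, 9, 2, 7]
insert 8 at 5 → [8, 1, 9, 2, 7, 8]
pop(1) removes 1 → [8, 9, 2, 7, 8]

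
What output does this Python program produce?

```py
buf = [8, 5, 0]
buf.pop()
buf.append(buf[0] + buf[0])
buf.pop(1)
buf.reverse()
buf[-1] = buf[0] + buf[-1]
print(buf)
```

[16, 24]

pop() removes 0 → [8, 5]
append buf[0]+buf[0] = 8+8 = 16 → [8, 5, 16]
pop(1) removes 5 → [8, 16]
reverse → [16, 8]
buf[-1] = buf[0]+buf[-1] = 16+8 = 24 → [16, 24]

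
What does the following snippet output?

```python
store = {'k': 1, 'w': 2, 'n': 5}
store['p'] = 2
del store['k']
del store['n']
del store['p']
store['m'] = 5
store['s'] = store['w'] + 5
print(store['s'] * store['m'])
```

35

store['p'] = 2 → {'k': 1, 'w': 2, 'n': 5, 'p': 2}
del 'k' → {'w': 2, 'n': 5, 'p': 2}
del 'n' → {'w': 2, 'p': 2}
del 'p' → {'w': 2}
store['m'] = 5 → {'w': 2, 'm': 5}
store['s'] = store['w']+5 = 7 → {'w': 2, 'm': 5, 's': 7}
store['s']*store['m'] = 7*5 = 35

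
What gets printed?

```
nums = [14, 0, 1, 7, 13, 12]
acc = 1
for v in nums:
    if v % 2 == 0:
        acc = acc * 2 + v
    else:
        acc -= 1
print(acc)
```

70

v=14: even, acc = 1*2+14 = 16
v=0: even, acc = 16*2+0 = 32
v=1: not even, acc = 32-1 = 31
v=7: not even, acc = 31-1 = 30
v=13: not even, acc = 30-1 = 29
v=12: even, acc = 29*2+12 = 70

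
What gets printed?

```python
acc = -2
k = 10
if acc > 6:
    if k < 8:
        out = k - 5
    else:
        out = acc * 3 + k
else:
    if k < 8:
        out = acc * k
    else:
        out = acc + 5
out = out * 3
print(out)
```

acc=-2, k=10
acc > 6 is False; k < 8 is False
→ out = acc + 5 = 3
out = 3*3 = 9

9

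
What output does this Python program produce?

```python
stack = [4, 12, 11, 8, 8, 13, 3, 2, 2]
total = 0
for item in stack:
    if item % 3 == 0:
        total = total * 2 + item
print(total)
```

item=4: not %3==0
item=12: %3==0, total = 0*2+12 = 12
item=11: not %3==0
item=8: not %3==0
item=8: not %3==0
item=13: not %3==0
item=3: %3==0, total = 12*2+3 = 27
item=2: not %3==0
item=2: not %3==0

27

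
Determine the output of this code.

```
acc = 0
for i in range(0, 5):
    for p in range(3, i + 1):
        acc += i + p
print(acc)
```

i=3,p=3: acc = 0+6 = 6
i=4,p=3: acc = 6+7 = 13
i=4,p=4: acc = 13+8 = 21

21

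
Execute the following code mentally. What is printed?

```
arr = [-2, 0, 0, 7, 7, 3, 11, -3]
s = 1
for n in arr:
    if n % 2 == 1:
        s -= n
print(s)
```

-24

n=-2: not odd
n=0: not odd
n=0: not odd
n=7: odd, s = 1-7 = -6
n=7: odd, s = (-6)-7 = -13
n=3: odd, s = (-13)-3 = -16
n=11: odd, s = (-16)-11 = -27
n=-3: odd, s = (-27)-(-3) = -24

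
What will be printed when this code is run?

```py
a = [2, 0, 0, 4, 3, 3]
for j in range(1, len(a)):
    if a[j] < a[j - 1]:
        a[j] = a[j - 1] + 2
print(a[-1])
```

12

j=1: 0<2, a[1] = 2+2 = 4 → [2, 4, 0, 4, 3, 3]
j=2: 0<4, a[2] = 4+2 = 6 → [2, 4, 6, 4, 3, 3]
j=3: 4<6, a[3] = 6+2 = 8 → [2, 4, 6, 8, 3, 3]
j=4: 3<8, a[4] = 8+2 = 10 → [2, 4, 6, 8, 10, 3]
j=5: 3<10, a[5] = 10+2 = 12 → [2, 4, 6, 8, 10, 12]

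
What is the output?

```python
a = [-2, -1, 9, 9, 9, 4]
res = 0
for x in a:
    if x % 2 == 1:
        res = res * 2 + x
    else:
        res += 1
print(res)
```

x=-2: not odd, res = 0+1 = 1
x=-1: odd, res = 1*2+(-1) = 1
x=9: odd, res = 1*2+9 = 11
x=9: odd, res = 11*2+9 = 31
x=9: odd, res = 31*2+9 = 71
x=4: not odd, res = 71+1 = 72

72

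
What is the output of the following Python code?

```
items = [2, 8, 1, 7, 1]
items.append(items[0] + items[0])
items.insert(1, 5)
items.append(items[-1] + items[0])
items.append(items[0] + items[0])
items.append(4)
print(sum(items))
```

append items[0]+items[0] = 2+2 = 4 → [2, 8, 1, 7, 1, 4]
insert 5 at 1 → [2, 5, 8, 1, 7, 1, 4]
append items[-1]+items[0] = 4+2 = 6 → [2, 5, 8, 1, 7, 1, 4, 6]
append items[0]+items[0] = 2+2 = 4 → [2, 5, 8, 1, 7, 1, 4, 6, 4]
append 4 → [2, 5, 8, 1, 7, 1, 4, 6, 4, 4]
sum = 42

42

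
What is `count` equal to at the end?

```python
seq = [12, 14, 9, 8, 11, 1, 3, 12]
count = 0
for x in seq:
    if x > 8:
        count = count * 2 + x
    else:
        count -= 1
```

366

x=12: >8, count = 0*2+12 = 12
x=14: >8, count = 12*2+14 = 38
x=9: >8, count = 38*2+9 = 85
x=8: not >8, count = 85-1 = 84
x=11: >8, count = 84*2+11 = 179
x=1: not >8, count = 179-1 = 178
x=3: not >8, count = 178-1 = 177
x=12: >8, count = 177*2+12 = 366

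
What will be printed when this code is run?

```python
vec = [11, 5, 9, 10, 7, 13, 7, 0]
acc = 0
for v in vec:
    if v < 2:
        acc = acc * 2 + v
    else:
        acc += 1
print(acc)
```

v=11: not <2, acc = 0+1 = 1
v=5: not <2, acc = 1+1 = 2
v=9: not <2, acc = 2+1 = 3
v=10: not <2, acc = 3+1 = 4
v=7: not <2, acc = 4+1 = 5
v=13: not <2, acc = 5+1 = 6
v=7: not <2, acc = 6+1 = 7
v=0: <2, acc = 7*2+0 = 14

14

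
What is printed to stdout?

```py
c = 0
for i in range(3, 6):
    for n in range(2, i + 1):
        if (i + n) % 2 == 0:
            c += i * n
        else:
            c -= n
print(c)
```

62

i=3,n=2: odd sum, c = 0-2 = -2
i=3,n=3: even sum, c = (-2)+9 = 7
i=4,n=2: even sum, c = 7+8 = 15
i=4,n=3: odd sum, c = 15-3 = 12
i=4,n=4: even sum, c = 12+16 = 28
i=5,n=2: odd sum, c = 28-2 = 26
i=5,n=3: even sum, c = 26+15 = 41
i=5,n=4: odd sum, c = 41-4 = 37
i=5,n=5: even sum, c = 37+25 = 62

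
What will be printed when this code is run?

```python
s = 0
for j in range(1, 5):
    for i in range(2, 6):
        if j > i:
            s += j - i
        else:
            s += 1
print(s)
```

17

j=1,i=2: not 1>2, s = 0+1 = 1
j=1,i=3: not 1>3, s = 1+1 = 2
j=1,i=4: not 1>4, s = 2+1 = 3
j=1,i=5: not 1>5, s = 3+1 = 4
j=2,i=2: not 2>2, s = 4+1 = 5
j=2,i=3: not 2>3, s = 5+1 = 6
j=2,i=4: not 2>4, s = 6+1 = 7
j=2,i=5: not 2>5, s = 7+1 = 8
j=3,i=2: 3>2, s = 8+1 = 9
j=3,i=3: not 3>3, s = 9+1 = 10
j=3,i=4: not 3>4, s = 10+1 = 11
j=3,i=5: not 3>5, s = 11+1 = 12
j=4,i=2: 4>2, s = 12+2 = 14
j=4,i=3: 4>3, s = 14+1 = 15
j=4,i=4: not 4>4, s = 15+1 = 16
j=4,i=5: not 4>5, s = 16+1 = 17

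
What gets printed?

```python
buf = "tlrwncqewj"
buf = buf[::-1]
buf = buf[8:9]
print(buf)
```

l

reverse → 'jweqcnwrlt'
slice [8:9] → 'l'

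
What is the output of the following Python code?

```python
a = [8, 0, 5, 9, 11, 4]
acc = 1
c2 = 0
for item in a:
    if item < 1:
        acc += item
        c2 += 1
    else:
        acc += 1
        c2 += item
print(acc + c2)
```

44

item=8: not <1, acc = 1+1 = 2; c2=8
item=0: <1, acc = 2+0 = 2; c2=9
item=5: not <1, acc = 2+1 = 3; c2=14
item=9: not <1, acc = 3+1 = 4; c2=23
item=11: not <1, acc = 4+1 = 5; c2=34
item=4: not <1, acc = 5+1 = 6; c2=38
acc+c2 = 6+38 = 44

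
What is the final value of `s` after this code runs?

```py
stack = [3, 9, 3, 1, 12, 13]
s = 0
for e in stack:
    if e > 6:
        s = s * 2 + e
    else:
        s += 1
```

89

e=3: not >6, s = 0+1 = 1
e=9: >6, s = 1*2+9 = 11
e=3: not >6, s = 11+1 = 12
e=1: not >6, s = 12+1 = 13
e=12: >6, s = 13*2+12 = 38
e=13: >6, s = 38*2+13 = 89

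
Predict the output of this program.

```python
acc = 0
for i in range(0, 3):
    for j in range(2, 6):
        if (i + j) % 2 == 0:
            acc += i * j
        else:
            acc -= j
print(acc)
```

i=0,j=2: even sum, acc = 0+0 = 0
i=0,j=3: odd sum, acc = 0-3 = -3
i=0,j=4: even sum, acc = (-3)+0 = -3
i=0,j=5: odd sum, acc = (-3)-5 = -8
i=1,j=2: odd sum, acc = (-8)-2 = -10
i=1,j=3: even sum, acc = (-10)+3 = -7
i=1,j=4: odd sum, acc = (-7)-4 = -11
i=1,j=5: even sum, acc = (-11)+5 = -6
i=2,j=2: even sum, acc = (-6)+4 = -2
i=2,j=3: odd sum, acc = (-2)-3 = -5
i=2,j=4: even sum, acc = (-5)+8 = 3
i=2,j=5: odd sum, acc = 3-5 = -2

-2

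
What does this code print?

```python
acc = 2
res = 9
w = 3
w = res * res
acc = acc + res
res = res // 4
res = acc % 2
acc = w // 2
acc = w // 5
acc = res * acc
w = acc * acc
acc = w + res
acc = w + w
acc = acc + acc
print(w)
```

256

w = 9*9 = 81
acc = 2+9 = 11
res = 9//4 = 2
res = 11%2 = 1
acc = 81//2 = 40
acc = 81//5 = 16
acc = 1*16 = 16
w = 16*16 = 256
acc = 256+1 = 257
acc = 256+256 = 512
acc = 512+512 = 1024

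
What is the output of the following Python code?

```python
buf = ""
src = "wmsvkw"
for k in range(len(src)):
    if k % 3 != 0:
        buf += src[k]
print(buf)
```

k=0: skip
k=1: add 'm' → 'm'
k=2: add 's' → 'ms'
k=3: skip
k=4: add 'k' → 'msk'
k=5: add 'w' → 'mskw'

mskw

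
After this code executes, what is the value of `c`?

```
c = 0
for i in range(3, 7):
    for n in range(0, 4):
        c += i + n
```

i=3,n=0: c = 0+3 = 3
i=3,n=1: c = 3+4 = 7
i=3,n=2: c = 7+5 = 12
i=3,n=3: c = 12+6 = 18
i=4,n=0: c = 18+4 = 22
i=4,n=1: c = 22+5 = 27
i=4,n=2: c = 27+6 = 33
i=4,n=3: c = 33+7 = 40
i=5,n=0: c = 40+5 = 45
i=5,n=1: c = 45+6 = 51
i=5,n=2: c = 51+7 = 58
i=5,n=3: c = 58+8 = 66
i=6,n=0: c = 66+6 = 72
i=6,n=1: c = 72+7 = 79
i=6,n=2: c = 79+8 = 87
i=6,n=3: c = 87+9 = 96

96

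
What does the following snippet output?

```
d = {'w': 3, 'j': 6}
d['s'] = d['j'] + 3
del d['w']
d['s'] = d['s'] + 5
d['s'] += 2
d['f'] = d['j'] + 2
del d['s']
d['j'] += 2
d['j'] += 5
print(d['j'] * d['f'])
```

104

d['s'] = d['j']+3 = 9 → {'w': 3, 'j': 6, 's': 9}
del 'w' → {'j': 6, 's': 9}
d['s'] = d['s']+5 = 14 → {'j': 6, 's': 14}
d['s'] = 14+2 = 16 → {'j': 6, 's': 16}
d['f'] = d['j']+2 = 8 → {'j': 6, 's': 16, 'f': 8}
del 's' → {'j': 6, 'f': 8}
d['j'] = 6+2 = 8 → {'j': 8, 'f': 8}
d['j'] = 8+5 = 13 → {'j': 13, 'f': 8}
d['j']*d['f'] = 13*8 = 104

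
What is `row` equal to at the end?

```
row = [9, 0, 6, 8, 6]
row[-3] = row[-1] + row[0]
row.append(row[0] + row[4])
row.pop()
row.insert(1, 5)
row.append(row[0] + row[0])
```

row[-3] = row[-1]+row[0] = 6+9 = 15 → [9, 0, 15, 8, 6]
append row[0]+row[4] = 9+6 = 15 → [9, 0, 15, 8, 6, 15]
pop() removes 15 → [9, 0, 15, 8, 6]
insert 5 at 1 → [9, 5, 0, 15, 8, 6]
append row[0]+row[0] = 9+9 = 18 → [9, 5, 0, 15, 8, 6, 18]

[9, 5, 0, 15, 8, 6, 18]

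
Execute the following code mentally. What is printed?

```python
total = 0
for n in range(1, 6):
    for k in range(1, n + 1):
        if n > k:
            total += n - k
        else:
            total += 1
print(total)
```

25

n=1,k=1: not 1>1, total = 0+1 = 1
n=2,k=1: 2>1, total = 1+1 = 2
n=2,k=2: not 2>2, total = 2+1 = 3
n=3,k=1: 3>1, total = 3+2 = 5
n=3,k=2: 3>2, total = 5+1 = 6
n=3,k=3: not 3>3, total = 6+1 = 7
n=4,k=1: 4>1, total = 7+3 = 10
n=4,k=2: 4>2, total = 10+2 = 12
n=4,k=3: 4>3, total = 12+1 = 13
n=4,k=4: not 4>4, total = 13+1 = 14
n=5,k=1: 5>1, total = 14+4 = 18
n=5,k=2: 5>2, total = 18+3 = 21
n=5,k=3: 5>3, total = 21+2 = 23
n=5,k=4: 5>4, total = 23+1 = 24
n=5,k=5: not 5>5, total = 24+1 = 25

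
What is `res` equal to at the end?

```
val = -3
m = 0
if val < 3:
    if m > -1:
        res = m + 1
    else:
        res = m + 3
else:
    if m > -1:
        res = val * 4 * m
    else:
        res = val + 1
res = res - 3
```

-2

val=-3, m=0
val < 3 is True; m > -1 is True
→ res = m + 1 = 1
res = 1-3 = -2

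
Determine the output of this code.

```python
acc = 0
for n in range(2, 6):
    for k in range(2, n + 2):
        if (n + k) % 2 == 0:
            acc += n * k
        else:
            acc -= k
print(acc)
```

n=2,k=2: even sum, acc = 0+4 = 4
n=2,k=3: odd sum, acc = 4-3 = 1
n=3,k=2: odd sum, acc = 1-2 = -1
n=3,k=3: even sum, acc = (-1)+9 = 8
n=3,k=4: odd sum, acc = 8-4 = 4
n=4,k=2: even sum, acc = 4+8 = 12
n=4,k=3: odd sum, acc = 12-3 = 9
n=4,k=4: even sum, acc = 9+16 = 25
n=4,k=5: odd sum, acc = 25-5 = 20
n=5,k=2: odd sum, acc = 20-2 = 18
n=5,k=3: even sum, acc = 18+15 = 33
n=5,k=4: odd sum, acc = 33-4 = 29
n=5,k=5: even sum, acc = 29+25 = 54
n=5,k=6: odd sum, acc = 54-6 = 48

48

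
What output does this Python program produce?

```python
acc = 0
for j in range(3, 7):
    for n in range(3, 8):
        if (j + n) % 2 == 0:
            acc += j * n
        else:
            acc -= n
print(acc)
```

j=3,n=3: even sum, acc = 0+9 = 9
j=3,n=4: odd sum, acc = 9-4 = 5
j=3,n=5: even sum, acc = 5+15 = 20
j=3,n=6: odd sum, acc = 20-6 = 14
j=3,n=7: even sum, acc = 14+21 = 35
j=4,n=3: odd sum, acc = 35-3 = 32
j=4,n=4: even sum, acc = 32+16 = 48
j=4,n=5: odd sum, acc = 48-5 = 43
j=4,n=6: even sum, acc = 43+24 = 67
j=4,n=7: odd sum, acc = 67-7 = 60
j=5,n=3: even sum, acc = 60+15 = 75
j=5,n=4: odd sum, acc = 75-4 = 71
j=5,n=5: even sum, acc = 71+25 = 96
j=5,n=6: odd sum, acc = 96-6 = 90
j=5,n=7: even sum, acc = 90+35 = 125
j=6,n=3: odd sum, acc = 125-3 = 122
j=6,n=4: even sum, acc = 122+24 = 146
j=6,n=5: odd sum, acc = 146-5 = 141
j=6,n=6: even sum, acc = 141+36 = 177
j=6,n=7: odd sum, acc = 177-7 = 170

170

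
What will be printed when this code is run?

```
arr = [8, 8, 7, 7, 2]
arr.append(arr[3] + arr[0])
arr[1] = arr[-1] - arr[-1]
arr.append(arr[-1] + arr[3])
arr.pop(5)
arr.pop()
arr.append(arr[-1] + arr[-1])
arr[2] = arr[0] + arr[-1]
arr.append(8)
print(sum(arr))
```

41

append arr[3]+arr[0] = 7+8 = 15 → [8, 8, 7, 7, 2, 15]
arr[1] = arr[-1]-arr[-1] = 15-15 = 0 → [8, 0, 7, 7, 2, 15]
append arr[-1]+arr[3] = 15+7 = 22 → [8, 0, 7, 7, 2, 15, 22]
pop(5) removes 15 → [8, 0, 7, 7, 2, 22]
pop() removes 22 → [8, 0, 7, 7, 2]
append arr[-1]+arr[-1] = 2+2 = 4 → [8, 0, 7, 7, 2, 4]
arr[2] = arr[0]+arr[-1] = 8+4 = 12 → [8, 0, 12, 7, 2, 4]
append 8 → [8, 0, 12, 7, 2, 4, 8]
sum = 41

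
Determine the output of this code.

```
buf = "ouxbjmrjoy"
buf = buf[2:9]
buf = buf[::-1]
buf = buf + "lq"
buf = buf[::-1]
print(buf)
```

qlxbjmrjo

slice [2:9] → 'xbjmrjo'
reverse → 'ojrmjbx'
+ 'lq' → 'ojrmjbxlq'
reverse → 'qlxbjmrjo'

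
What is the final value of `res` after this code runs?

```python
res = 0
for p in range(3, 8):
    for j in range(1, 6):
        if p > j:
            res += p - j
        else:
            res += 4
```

p=3,j=1: 3>1, res = 0+2 = 2
p=3,j=2: 3>2, res = 2+1 = 3
p=3,j=3: not 3>3, res = 3+4 = 7
p=3,j=4: not 3>4, res = 7+4 = 11
p=3,j=5: not 3>5, res = 11+4 = 15
p=4,j=1: 4>1, res = 15+3 = 18
p=4,j=2: 4>2, res = 18+2 = 20
p=4,j=3: 4>3, res = 20+1 = 21
p=4,j=4: not 4>4, res = 21+4 = 25
p=4,j=5: not 4>5, res = 25+4 = 29
p=5,j=1: 5>1, res = 29+4 = 33
p=5,j=2: 5>2, res = 33+3 = 36
p=5,j=3: 5>3, res = 36+2 = 38
p=5,j=4: 5>4, res = 38+1 = 39
p=5,j=5: not 5>5, res = 39+4 = 43
p=6,j=1: 6>1, res = 43+5 = 48
p=6,j=2: 6>2, res = 48+4 = 52
p=6,j=3: 6>3, res = 52+3 = 55
p=6,j=4: 6>4, res = 55+2 = 57
p=6,j=5: 6>5, res = 57+1 = 58
p=7,j=1: 7>1, res = 58+6 = 64
p=7,j=2: 7>2, res = 64+5 = 69
p=7,j=3: 7>3, res = 69+4 = 73
p=7,j=4: 7>4, res = 73+3 = 76
p=7,j=5: 7>5, res = 76+2 = 78

78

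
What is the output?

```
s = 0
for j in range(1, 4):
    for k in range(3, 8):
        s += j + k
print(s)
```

105

j=1,k=3: s = 0+4 = 4
j=1,k=4: s = 4+5 = 9
j=1,k=5: s = 9+6 = 15
j=1,k=6: s = 15+7 = 22
j=1,k=7: s = 22+8 = 30
j=2,k=3: s = 30+5 = 35
j=2,k=4: s = 35+6 = 41
j=2,k=5: s = 41+7 = 48
j=2,k=6: s = 48+8 = 56
j=2,k=7: s = 56+9 = 65
j=3,k=3: s = 65+6 = 71
j=3,k=4: s = 71+7 = 78
j=3,k=5: s = 78+8 = 86
j=3,k=6: s = 86+9 = 95
j=3,k=7: s = 95+10 = 105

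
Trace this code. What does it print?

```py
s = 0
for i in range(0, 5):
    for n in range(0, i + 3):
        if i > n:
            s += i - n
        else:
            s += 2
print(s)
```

50

i=0,n=0: not 0>0, s = 0+2 = 2
i=0,n=1: not 0>1, s = 2+2 = 4
i=0,n=2: not 0>2, s = 4+2 = 6
i=1,n=0: 1>0, s = 6+1 = 7
i=1,n=1: not 1>1, s = 7+2 = 9
i=1,n=2: not 1>2, s = 9+2 = 11
i=1,n=3: not 1>3, s = 11+2 = 13
i=2,n=0: 2>0, s = 13+2 = 15
i=2,n=1: 2>1, s = 15+1 = 16
i=2,n=2: not 2>2, s = 16+2 = 18
i=2,n=3: not 2>3, s = 18+2 = 20
i=2,n=4: not 2>4, s = 20+2 = 22
i=3,n=0: 3>0, s = 22+3 = 25
i=3,n=1: 3>1, s = 25+2 = 27
i=3,n=2: 3>2, s = 27+1 = 28
i=3,n=3: not 3>3, s = 28+2 = 30
i=3,n=4: not 3>4, s = 30+2 = 32
i=3,n=5: not 3>5, s = 32+2 = 34
i=4,n=0: 4>0, s = 34+4 = 38
i=4,n=1: 4>1, s = 38+3 = 41
i=4,n=2: 4>2, s = 41+2 = 43
i=4,n=3: 4>3, s = 43+1 = 44
i=4,n=4: not 4>4, s = 44+2 = 46
i=4,n=5: not 4>5, s = 46+2 = 48
i=4,n=6: not 4>6, s = 48+2 = 50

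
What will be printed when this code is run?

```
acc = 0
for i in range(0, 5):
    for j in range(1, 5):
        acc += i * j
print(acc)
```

100

i=0,j=1: acc = 0+0 = 0
i=0,j=2: acc = 0+0 = 0
i=0,j=3: acc = 0+0 = 0
i=0,j=4: acc = 0+0 = 0
i=1,j=1: acc = 0+1 = 1
i=1,j=2: acc = 1+2 = 3
i=1,j=3: acc = 3+3 = 6
i=1,j=4: acc = 6+4 = 10
i=2,j=1: acc = 10+2 = 12
i=2,j=2: acc = 12+4 = 16
i=2,j=3: acc = 16+6 = 22
i=2,j=4: acc = 22+8 = 30
i=3,j=1: acc = 30+3 = 33
i=3,j=2: acc = 33+6 = 39
i=3,j=3: acc = 39+9 = 48
i=3,j=4: acc = 48+12 = 60
i=4,j=1: acc = 60+4 = 64
i=4,j=2: acc = 64+8 = 72
i=4,j=3: acc = 72+12 = 84
i=4,j=4: acc = 84+16 = 100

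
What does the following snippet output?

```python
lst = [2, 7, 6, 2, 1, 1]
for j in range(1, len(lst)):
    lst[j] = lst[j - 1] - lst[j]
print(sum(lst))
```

j=1: lst[1] = 2-7 = -5 → [2, -5, 6, 2, 1, 1]
j=2: lst[2] = (-5)-6 = -11 → [2, -5, -11, 2, 1, 1]
j=3: lst[3] = (-11)-2 = -13 → [2, -5, -11, -13, 1, 1]
j=4: lst[4] = (-13)-1 = -14 → [2, -5, -11, -13, -14, 1]
j=5: lst[5] = (-14)-1 = -15 → [2, -5, -11, -13, -14, -15]
sum = -56

-56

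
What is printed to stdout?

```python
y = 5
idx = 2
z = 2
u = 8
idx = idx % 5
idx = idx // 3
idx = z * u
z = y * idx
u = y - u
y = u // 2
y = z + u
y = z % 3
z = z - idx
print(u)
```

-3

idx = 2%5 = 2
idx = 2//3 = 0
idx = 2*8 = 16
z = 5*16 = 80
u = 5-8 = -3
y = (-3)//2 = -2
y = 80+(-3) = 77
y = 80%3 = 2
z = 80-16 = 64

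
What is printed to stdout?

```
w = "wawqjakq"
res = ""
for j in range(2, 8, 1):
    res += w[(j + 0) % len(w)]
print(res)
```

wqjakq

j=2: add w[2]='w' → 'w'
j=3: add w[3]='q' → 'wq'
j=4: add w[4]='j' → 'wqj'
j=5: add w[5]='a' → 'wqja'
j=6: add w[6]='k' → 'wqjak'
j=7: add w[7]='q' → 'wqjakq'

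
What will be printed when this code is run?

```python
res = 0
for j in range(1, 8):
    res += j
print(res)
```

28

j=1: res = 0+1 = 1
j=2: res = 1+2 = 3
j=3: res = 3+3 = 6
j=4: res = 6+4 = 10
j=5: res = 10+5 = 15
j=6: res = 15+6 = 21
j=7: res = 21+7 = 28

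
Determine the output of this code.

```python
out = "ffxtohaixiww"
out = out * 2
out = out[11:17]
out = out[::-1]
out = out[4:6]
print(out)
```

fw

repeat ×2 → 'ffxtohaixiwwffxtohaixiww'
slice [11:17] → 'wffxto'
reverse → 'otxffw'
slice [4:6] → 'fw'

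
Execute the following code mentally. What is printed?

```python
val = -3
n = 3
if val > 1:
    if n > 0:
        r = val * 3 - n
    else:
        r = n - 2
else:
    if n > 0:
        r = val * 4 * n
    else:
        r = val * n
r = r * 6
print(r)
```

-216

val=-3, n=3
val > 1 is False; n > 0 is True
→ r = val * 4 * n = -36
r = (-36)*6 = -216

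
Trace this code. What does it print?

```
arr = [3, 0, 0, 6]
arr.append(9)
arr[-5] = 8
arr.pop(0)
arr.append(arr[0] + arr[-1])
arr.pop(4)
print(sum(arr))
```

append 9 → [3, 0, 0, 6, 9]
arr[-5] = 8 → [8, 0, 0, 6, 9]
pop(0) removes 8 → [0, 0, 6, 9]
append arr[0]+arr[-1] = 0+9 = 9 → [0, 0, 6, 9, 9]
pop(4) removes 9 → [0, 0, 6, 9]
sum = 15

15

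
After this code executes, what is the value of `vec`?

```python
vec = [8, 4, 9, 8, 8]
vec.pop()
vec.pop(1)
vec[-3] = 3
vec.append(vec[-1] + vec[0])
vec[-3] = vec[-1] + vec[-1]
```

[3, 22, 8, 11]

pop() removes 8 → [8, 4, 9, 8]
pop(1) removes 4 → [8, 9, 8]
vec[-3] = 3 → [3, 9, 8]
append vec[-1]+vec[0] = 8+3 = 11 → [3, 9, 8, 11]
vec[-3] = vec[-1]+vec[-1] = 11+11 = 22 → [3, 22, 8, 11]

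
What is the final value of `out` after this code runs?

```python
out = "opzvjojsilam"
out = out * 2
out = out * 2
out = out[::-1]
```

repeat ×2 → 'opzvjojsilamopzvjojsilam'
repeat ×2 → 'opzvjojsilamopzvjojsilamopzvjojsilamopzvjojsilam'
reverse → 'malisjojvzpomalisjojvzpomalisjojvzpomalisjojvzpo'

'malisjojvzpomalisjojvzpomalisjojvzpomalisjojvzpo'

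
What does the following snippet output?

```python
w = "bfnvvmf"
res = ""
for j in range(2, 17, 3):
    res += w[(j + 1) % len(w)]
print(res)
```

vfnmf

j=2: add w[3]='v' → 'v'
j=5: add w[6]='f' → 'vf'
j=8: add w[2]='n' → 'vfn'
j=11: add w[5]='m' → 'vfnm'
j=14: add w[1]='f' → 'vfnmf'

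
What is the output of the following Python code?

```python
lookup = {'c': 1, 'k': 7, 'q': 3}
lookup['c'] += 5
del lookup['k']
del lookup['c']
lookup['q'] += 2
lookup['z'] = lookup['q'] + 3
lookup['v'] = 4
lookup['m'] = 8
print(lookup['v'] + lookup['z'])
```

lookup['c'] = 1+5 = 6 → {'c': 6, 'k': 7, 'q': 3}
del 'k' → {'c': 6, 'q': 3}
del 'c' → {'q': 3}
lookup['q'] = 3+2 = 5 → {'q': 5}
lookup['z'] = lookup['q']+3 = 8 → {'q': 5, 'z': 8}
lookup['v'] = 4 → {'q': 5, 'z': 8, 'v': 4}
lookup['m'] = 8 → {'q': 5, 'z': 8, 'v': 4, 'm': 8}
lookup['v']+lookup['z'] = 4+8 = 12

12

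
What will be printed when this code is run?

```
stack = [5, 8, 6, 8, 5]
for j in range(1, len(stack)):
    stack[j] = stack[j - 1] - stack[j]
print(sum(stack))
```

-46

j=1: stack[1] = 5-8 = -3 → [5, -3, 6, 8, 5]
j=2: stack[2] = (-3)-6 = -9 → [5, -3, -9, 8, 5]
j=3: stack[3] = (-9)-8 = -17 → [5, -3, -9, -17, 5]
j=4: stack[4] = (-17)-5 = -22 → [5, -3, -9, -17, -22]
sum = -46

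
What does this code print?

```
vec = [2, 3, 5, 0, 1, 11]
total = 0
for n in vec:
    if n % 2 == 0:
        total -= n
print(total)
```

-2

n=2: even, total = 0-2 = -2
n=3: not even
n=5: not even
n=0: even, total = (-2)-0 = -2
n=1: not even
n=11: not even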